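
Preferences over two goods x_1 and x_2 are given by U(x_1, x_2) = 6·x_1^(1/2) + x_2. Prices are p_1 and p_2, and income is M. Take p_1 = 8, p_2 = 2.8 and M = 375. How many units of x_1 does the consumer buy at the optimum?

Plugging in: x_1* = (3·2.8/8)² = 1.1025.

x_1* = 1.1025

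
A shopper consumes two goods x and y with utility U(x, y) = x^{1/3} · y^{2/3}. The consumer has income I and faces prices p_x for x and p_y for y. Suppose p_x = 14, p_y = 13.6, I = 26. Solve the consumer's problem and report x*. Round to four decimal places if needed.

Tangency: MRS = (1/2)·y/x = p_x/p_y.
Rearranging, p_y·y = 2·p_x·x. Substituting into the budget gives p_x·x·(1 + 2) = I.
Demand: x*(p_x,p_y,I) = 1/3·I/p_x and y* = 2/3·I/p_y.
At p_x=14, p_y=13.6, I=26: x* = 1/3·26/14 = 0.619.

x* = 0.619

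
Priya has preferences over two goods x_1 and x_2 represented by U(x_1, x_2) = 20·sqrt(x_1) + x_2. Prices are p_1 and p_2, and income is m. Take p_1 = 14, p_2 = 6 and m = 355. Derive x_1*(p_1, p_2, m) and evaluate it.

x_1* = 18.3673

MU_x_1 = 10/√x_1, MU_x_2 = 1. Tangency: 10/√x_1 = p_1/p_2.
Thus x_1* = (10·p_2/p_1)² — independent of m — with the rest of income spent on x_2.
Plugging in: x_1* = (10·6/14)² = 18.3673.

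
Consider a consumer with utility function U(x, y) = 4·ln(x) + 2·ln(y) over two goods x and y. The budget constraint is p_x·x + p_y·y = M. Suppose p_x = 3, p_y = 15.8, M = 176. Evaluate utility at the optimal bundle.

V = 17.2893

Demand: x*(p_x,p_y,M) = 2/3·M/p_x and y* = 1/3·M/p_y.
At p_x=3, p_y=15.8, M=176: x* = 2/3·176/3 = 39.1111, y* = 3.7131.
Utility at the optimum: U(39.1111, 3.7131) = 17.2893.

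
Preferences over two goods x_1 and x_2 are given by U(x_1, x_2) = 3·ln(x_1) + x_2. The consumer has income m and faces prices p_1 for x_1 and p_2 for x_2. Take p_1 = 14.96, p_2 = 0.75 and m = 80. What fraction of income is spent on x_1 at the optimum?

MU_x_1 = 3/x_1, MU_x_2 = 1. Tangency: 3/x_1 = p_1/p_2.
So x_1*(p_1,p_2) = 3·p_2/p_1, independent of income; and x_2* = (m − 3·p_2)/p_2.
At the given prices: x_1* = 3·0.75/14.96 = 0.1504, and x_2* = 103.6667.
Expenditure on x_1: 14.96·0.1504 = 2.25; share = 0.0281.

share on x_1 = 0.0281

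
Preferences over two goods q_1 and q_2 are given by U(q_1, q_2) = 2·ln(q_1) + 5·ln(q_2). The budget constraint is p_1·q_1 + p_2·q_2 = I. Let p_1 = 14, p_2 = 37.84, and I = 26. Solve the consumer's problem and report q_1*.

q_1* = 0.5306

Tangency: MRS = (2/5)·q_2/q_1 = p_1/p_2.
Rearranging, p_2·q_2 = (5/2)·p_1·q_1. Substituting into the budget gives p_1·q_1·(1 + (5/2)) = I.
Demand: q_1*(p_1,p_2,I) = 2/7·I/p_1 and q_2* = 5/7·I/p_2.
At p_1=14, p_2=37.84, I=26: q_1* = 2/7·26/14 = 0.5306.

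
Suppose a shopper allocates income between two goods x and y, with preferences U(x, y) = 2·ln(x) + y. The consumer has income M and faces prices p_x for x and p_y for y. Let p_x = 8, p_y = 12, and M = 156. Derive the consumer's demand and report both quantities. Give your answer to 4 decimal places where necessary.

Set MRS = p_x/p_y: (2/x)/1 = p_x/p_y.
So x*(p_x,p_y) = 2·p_y/p_x, independent of income; and y* = (M − 2·p_y)/p_y.
At the given prices: x* = 2·12/8 = 3, and y* = 11.

x* = 3, y* = 11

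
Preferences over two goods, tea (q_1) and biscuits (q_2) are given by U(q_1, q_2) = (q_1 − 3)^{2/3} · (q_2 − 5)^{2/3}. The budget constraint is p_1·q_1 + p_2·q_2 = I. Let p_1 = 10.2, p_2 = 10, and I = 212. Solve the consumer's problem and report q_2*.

q_2* = 11.57

Substituting into the budget: q_1* = 3 + 0.5·(I − 3·p_1 − 5·p_2)/p_1, and q_2* = 5 + 0.5·(…)/p_2.
Discretionary income = 212 − 3·10.2 − 5·10 = 131.4; q_2* = 5 + 0.5·131.4/10 = 11.57.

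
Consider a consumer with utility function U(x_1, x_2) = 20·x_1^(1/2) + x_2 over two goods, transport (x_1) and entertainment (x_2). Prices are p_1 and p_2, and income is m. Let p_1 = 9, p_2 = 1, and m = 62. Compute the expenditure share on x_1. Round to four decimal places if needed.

share on x_1 = 0.1792

Set MRS = p_1/p_2: 10·x_1^(−1/2) = p_1/p_2.
Thus x_1* = (10·p_2/p_1)² — independent of m — with the rest of income spent on x_2.
Plugging in: x_1* = (10·1/9)² = 1.2346, x_2* = 50.8889.
Expenditure on x_1: 9·1.2346 = 11.1111; share = 0.1792.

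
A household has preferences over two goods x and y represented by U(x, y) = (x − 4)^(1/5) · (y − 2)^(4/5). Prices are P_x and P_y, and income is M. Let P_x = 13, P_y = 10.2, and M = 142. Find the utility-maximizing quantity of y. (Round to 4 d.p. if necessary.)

This is Cobb-Douglas in (x−4, y−2): tangency gives 0.2·P_y·(y−2) = 0.8·P_x·(x−4).
Substituting into the budget: x* = 4 + 0.2·(M − 4·P_x − 2·P_y)/P_x, and y* = 2 + 0.8·(…)/P_y.
Discretionary income = 142 − 4·13 − 2·10.2 = 69.6; y* = 2 + 0.8·69.6/10.2 = 7.4588.

y* = 7.4588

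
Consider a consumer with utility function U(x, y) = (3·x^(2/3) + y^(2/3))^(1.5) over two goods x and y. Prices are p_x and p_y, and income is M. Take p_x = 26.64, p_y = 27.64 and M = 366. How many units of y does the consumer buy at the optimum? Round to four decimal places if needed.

From the CES first-order condition, 3·(y/x)^(1/3) = p_x/p_y.
Hence y/x = ((1/3)·p_x/p_y)^(1/(1/3)), i.e. raised to the 3 power.
Substitute y = (y/x)·x into the budget: x* = M/(p_x + p_y·(y/x)).
Numerically y/x = 0.033161, so x* = 366/(26.64 + 27.64·0.033161) = 13.2818 and y* = 0.033161·13.2818 = 0.4404.

y* = 0.4404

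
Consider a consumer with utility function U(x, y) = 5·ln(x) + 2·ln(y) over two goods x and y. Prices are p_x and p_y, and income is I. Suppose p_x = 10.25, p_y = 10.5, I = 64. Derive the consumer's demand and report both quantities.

MU_x/MU_y = (5·y)/(2·x); tangency sets this equal to p_x/p_y.
So 5·p_y·y = 2·p_x·x; combined with the budget, a share 5/7 of income goes to x.
Demand: x*(p_x,p_y,I) = 5/7·I/p_x and y* = 2/7·I/p_y.
At p_x=10.25, p_y=10.5, I=64: x* = 5/7·64/10.25 = 4.4599, y* = 1.7415.

x* = 4.4599, y* = 1.7415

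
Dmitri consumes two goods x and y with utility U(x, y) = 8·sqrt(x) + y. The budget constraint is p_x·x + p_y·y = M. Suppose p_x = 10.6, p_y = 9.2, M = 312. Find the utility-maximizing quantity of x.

Set MRS = p_x/p_y: 4·x^(−1/2) = p_x/p_y.
Thus x* = (4·p_y/p_x)² — independent of M — with the rest of income spent on y.
Plugging in: x* = (4·9.2/10.6)² = 12.0527.

x* = 12.0527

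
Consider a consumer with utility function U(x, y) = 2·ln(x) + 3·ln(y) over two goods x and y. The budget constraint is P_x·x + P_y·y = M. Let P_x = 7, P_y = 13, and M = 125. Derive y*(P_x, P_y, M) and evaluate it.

At P_x=7, P_y=13, M=125: y* = 0.6·125/13 = 5.7692.

y* = 5.7692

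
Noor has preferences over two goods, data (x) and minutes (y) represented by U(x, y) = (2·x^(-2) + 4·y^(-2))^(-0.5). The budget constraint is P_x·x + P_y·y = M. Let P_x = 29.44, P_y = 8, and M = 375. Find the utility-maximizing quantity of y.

y* = 16.2093

From the CES first-order condition, (1/2)·(y/x)^(3) = P_x/P_y.
Solve for the ratio: y/x = [2·P_x/P_y]^(1/3).
With the ratio pinned down, the budget gives x* = M/(P_x + P_y·(y/x)) and y* = (y/x)·x*.
Numerically y/x = 1.945178, so x* = 375/(29.44 + 8·1.945178) = 8.3331 and y* = 1.945178·8.3331 = 16.2093.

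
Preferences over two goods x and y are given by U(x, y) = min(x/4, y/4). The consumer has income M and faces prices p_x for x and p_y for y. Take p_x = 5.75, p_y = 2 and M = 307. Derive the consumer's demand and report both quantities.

x* = 39.6129, y* = 39.6129

With perfect complements, no substitution: consume in ratio x:y = 4:4.
Budget: p_x·x + p_y·x = M, so (4·p_x + 4·p_y)·x = 4·M.
Demand: x*(p_x,p_y,M) = 4·M/(4·p_x + 4·p_y), y* = 4·M/(4·p_x + 4·p_y).
Here 4·5.75 + 4·2 = 31, giving x* = 39.6129 and y* = 39.6129.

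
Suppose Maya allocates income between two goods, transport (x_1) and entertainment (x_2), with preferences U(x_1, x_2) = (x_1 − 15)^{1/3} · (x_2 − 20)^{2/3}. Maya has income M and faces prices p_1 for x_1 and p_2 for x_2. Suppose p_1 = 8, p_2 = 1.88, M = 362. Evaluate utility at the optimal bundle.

V = 35.5013

After buying the subsistence bundle (15, 20), a share 1/3 of the remaining income goes to x_1: x_1* = 15 + 1/3·(M − 15p_1 − 20p_2)/p_1.
Discretionary income = 362 − 15·8 − 20·1.88 = 204.4; x_1* = 15 + 1/3·204.4/8 = 23.5167; x_2* = 20 + 2/3·204.4/1.88 = 92.4823.
Utility at the optimum: U(23.5167, 92.4823) = 35.5013.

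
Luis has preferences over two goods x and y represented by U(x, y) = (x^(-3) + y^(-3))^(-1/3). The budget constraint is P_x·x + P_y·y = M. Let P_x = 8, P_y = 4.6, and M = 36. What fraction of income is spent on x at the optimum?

From the CES first-order condition, (y/x)^(4) = P_x/P_y.
Hence y/x = (P_x/P_y)^(1/(4)), i.e. raised to the 0.25 power.
Substitute y = (y/x)·x into the budget: x* = M/(P_x + P_y·(y/x)).
Numerically y/x = 1.148373, so x* = 36/(8 + 4.6·1.148373) = 2.7103 and y* = 1.148373·2.7103 = 3.1125.
Expenditure on x: 8·2.7103 = 21.6826; share = 0.6023.

share on x = 0.6023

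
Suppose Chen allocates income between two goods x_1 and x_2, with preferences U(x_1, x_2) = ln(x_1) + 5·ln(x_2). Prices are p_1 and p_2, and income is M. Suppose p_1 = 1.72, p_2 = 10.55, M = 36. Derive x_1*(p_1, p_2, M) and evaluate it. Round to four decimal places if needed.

The MRS is (1/5)·x_2/x_1. Set MRS = p_1/p_2.
So p_2·x_2 = 5·p_1·x_1; combined with the budget, a share 1/6 of income goes to x_1.
Demand: x_1*(p_1,p_2,M) = 1/6·M/p_1 and x_2* = 5/6·M/p_2.
At p_1=1.72, p_2=10.55, M=36: x_1* = 1/6·36/1.72 = 3.4884.

x_1* = 3.4884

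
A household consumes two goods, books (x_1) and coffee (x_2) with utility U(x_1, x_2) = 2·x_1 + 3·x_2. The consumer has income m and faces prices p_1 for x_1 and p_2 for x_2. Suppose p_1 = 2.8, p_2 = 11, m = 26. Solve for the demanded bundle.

x_1* = 9.2857, x_2* = 0

Perfect substitutes: compare marginal utility per dollar. 2/p_1 vs 3/p_2 → 0.7143 vs 0.2727.
x_1 gives more utility per dollar, so spend all income on x_1: x_1* = m/p_1, x_2* = 0.
Numerically: x_1* = 9.2857, x_2* = 0.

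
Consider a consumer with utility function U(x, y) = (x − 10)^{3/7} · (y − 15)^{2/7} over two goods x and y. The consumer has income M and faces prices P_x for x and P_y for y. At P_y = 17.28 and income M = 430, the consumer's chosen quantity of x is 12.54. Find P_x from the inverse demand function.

Let x' = x−10, y' = y−15. MRS = (3/2)·y'/x' = P_x/P_y.
Substituting into the budget: x* = 10 + 0.6·(M − 10·P_x − 15·P_y)/P_x, and y* = 15 + 0.4·(…)/P_y.
Set x* = 12.54 in the demand function and solve for P_x: P_x = 12.

P_x = 12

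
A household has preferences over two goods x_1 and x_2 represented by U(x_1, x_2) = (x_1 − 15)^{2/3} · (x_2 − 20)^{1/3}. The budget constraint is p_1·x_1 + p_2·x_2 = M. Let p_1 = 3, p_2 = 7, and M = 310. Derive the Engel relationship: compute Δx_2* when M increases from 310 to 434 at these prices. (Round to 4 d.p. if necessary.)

MRS = 2·(x_2−20)/(x_1−15). Tangency with p_1/p_2 gives x_2−20 = (1/2)·(p_1/p_2)·(x_1−15).
Substituting into the budget: x_1* = 15 + 2/3·(M − 15·p_1 − 20·p_2)/p_1, and x_2* = 20 + 1/3·(…)/p_2.
Discretionary income = 310 − 15·3 − 20·7 = 125; x_2* = 20 + 1/3·125/7 = 25.9524.
At M' = 434: x_2* = 31.8571. Change: 31.8571 − 25.9524 = 5.9048.

Δx_2* = 5.9048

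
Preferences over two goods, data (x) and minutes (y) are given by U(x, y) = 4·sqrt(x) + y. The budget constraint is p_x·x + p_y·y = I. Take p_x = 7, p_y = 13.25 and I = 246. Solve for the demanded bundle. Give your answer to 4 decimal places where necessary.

x* = 14.3316, y* = 10.9946

Plugging in: x* = (2·13.25/7)² = 14.3316, y* = 10.9946.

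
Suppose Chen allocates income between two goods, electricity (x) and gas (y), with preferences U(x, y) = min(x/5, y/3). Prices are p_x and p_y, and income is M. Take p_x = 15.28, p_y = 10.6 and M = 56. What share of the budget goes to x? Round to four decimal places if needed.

With perfect complements, no substitution: consume in ratio x:y = 5:3.
Budget: p_x·x + p_y·(3/5)·x = M, so (5·p_x + 3·p_y)·x = 5·M.
Demand: x*(p_x,p_y,M) = 5·M/(5·p_x + 3·p_y), y* = 3·M/(5·p_x + 3·p_y).
Here 5·15.28 + 3·10.6 = 108.2, giving x* = 2.5878 and y* = 1.5527.
Expenditure on x: 15.28·2.5878 = 39.5416; share = 0.7061.

share on x = 0.7061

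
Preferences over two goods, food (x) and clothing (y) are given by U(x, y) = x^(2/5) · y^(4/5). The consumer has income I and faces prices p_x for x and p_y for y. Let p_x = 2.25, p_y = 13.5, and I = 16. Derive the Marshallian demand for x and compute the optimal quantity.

x* = 2.3704

At p_x=2.25, p_y=13.5, I=16: x* = 1/3·16/2.25 = 2.3704.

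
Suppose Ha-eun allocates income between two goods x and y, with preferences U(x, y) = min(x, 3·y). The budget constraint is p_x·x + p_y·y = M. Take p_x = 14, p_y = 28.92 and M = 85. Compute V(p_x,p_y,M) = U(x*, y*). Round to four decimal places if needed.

Leontief preferences: the optimum is at the kink where x/3 = y/1, i.e. y = (1/3)·x.
Budget: p_x·x + p_y·(1/3)·x = M, so (3·p_x + p_y)·x = 3·M.
Demand: x*(p_x,p_y,M) = 3·M/(3·p_x + p_y), y* = M/(3·p_x + p_y).
Here 3·14 + 28.92 = 70.92, giving x* = 3.5956 and y* = 1.1985.
Utility at the optimum: U(3.5956, 1.1985) = 3.5956.

V = 3.5956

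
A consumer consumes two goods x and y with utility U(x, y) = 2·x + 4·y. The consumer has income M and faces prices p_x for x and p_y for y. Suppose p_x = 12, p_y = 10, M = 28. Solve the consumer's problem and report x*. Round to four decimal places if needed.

Perfect substitutes: compare marginal utility per dollar. 2/p_x vs 4/p_y → 0.1667 vs 0.4.
y gives more utility per dollar, so spend all income on y: y* = M/p_y, x* = 0.
Numerically: x* = 0, y* = 2.8.

x* = 0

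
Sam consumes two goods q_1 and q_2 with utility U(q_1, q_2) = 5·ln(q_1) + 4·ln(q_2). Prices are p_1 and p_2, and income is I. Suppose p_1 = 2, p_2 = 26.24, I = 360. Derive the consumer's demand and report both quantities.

Demand: q_1*(p_1,p_2,I) = 5/9·I/p_1 and q_2* = 4/9·I/p_2.
At p_1=2, p_2=26.24, I=360: q_1* = 5/9·360/2 = 100, q_2* = 6.0976.

q_1* = 100, q_2* = 6.0976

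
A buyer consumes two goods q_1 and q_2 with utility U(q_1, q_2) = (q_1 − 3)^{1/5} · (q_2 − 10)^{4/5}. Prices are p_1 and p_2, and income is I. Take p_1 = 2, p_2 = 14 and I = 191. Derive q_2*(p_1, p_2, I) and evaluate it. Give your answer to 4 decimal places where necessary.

q_2* = 12.5714

This is Cobb-Douglas in (q_1−3, q_2−10): tangency gives 0.2·p_2·(q_2−10) = 0.8·p_1·(q_1−3).
After buying the subsistence bundle (3, 10), a share 0.2 of the remaining income goes to q_1: q_1* = 3 + 0.2·(I − 3p_1 − 10p_2)/p_1.
Discretionary income = 191 − 3·2 − 10·14 = 45; q_2* = 10 + 0.8·45/14 = 12.5714.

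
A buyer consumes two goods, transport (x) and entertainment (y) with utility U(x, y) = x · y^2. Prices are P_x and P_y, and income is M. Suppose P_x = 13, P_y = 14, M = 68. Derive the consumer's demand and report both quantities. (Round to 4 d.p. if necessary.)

Tangency: MRS = (1/2)·y/x = P_x/P_y.
So P_y·y = 2·P_x·x; combined with the budget, a share 1/3 of income goes to x.
Demand: x*(P_x,P_y,M) = 1/3·M/P_x and y* = 2/3·M/P_y.
At P_x=13, P_y=14, M=68: x* = 1/3·68/13 = 1.7436, y* = 3.2381.

x* = 1.7436, y* = 3.2381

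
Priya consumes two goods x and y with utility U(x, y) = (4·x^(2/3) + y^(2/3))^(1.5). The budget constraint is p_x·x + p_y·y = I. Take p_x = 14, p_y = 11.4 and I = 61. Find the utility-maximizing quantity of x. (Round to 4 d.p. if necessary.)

With the ratio pinned down, the budget gives x* = I/(p_x + p_y·(y/x)) and y* = (y/x)·x*.
Numerically y/x = 0.028939, so x* = 61/(14 + 11.4·0.028939) = 4.2568.

x* = 4.2568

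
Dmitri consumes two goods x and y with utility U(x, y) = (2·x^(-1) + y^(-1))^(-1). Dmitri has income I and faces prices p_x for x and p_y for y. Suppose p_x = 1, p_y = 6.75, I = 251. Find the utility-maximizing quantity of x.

MRS = MU_x/MU_y = 2·(y/x)^(2). Set equal to p_x/p_y.
Solve for the ratio: y/x = [(1/2)·p_x/p_y]^(0.5).
With the ratio pinned down, the budget gives x* = I/(p_x + p_y·(y/x)) and y* = (y/x)·x*.
Numerically y/x = 0.272166, so x* = 251/(1 + 6.75·0.272166) = 88.4701.

x* = 88.4701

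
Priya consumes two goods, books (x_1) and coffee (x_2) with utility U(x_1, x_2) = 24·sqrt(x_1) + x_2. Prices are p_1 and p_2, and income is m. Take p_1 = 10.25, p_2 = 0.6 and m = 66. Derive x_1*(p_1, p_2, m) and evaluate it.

x_1* = 0.4934

Utility is quasi-linear in x_2; the FOC for x_1 is 12/√x_1 = p_1/p_2.
Solve: √x_1 = 12·p_2/p_1, so x_1*(p_1,p_2) = (12·p_2/p_1)², and x_2* = (m − p_1·x_1*)/p_2.
Plugging in: x_1* = (12·0.6/10.25)² = 0.4934.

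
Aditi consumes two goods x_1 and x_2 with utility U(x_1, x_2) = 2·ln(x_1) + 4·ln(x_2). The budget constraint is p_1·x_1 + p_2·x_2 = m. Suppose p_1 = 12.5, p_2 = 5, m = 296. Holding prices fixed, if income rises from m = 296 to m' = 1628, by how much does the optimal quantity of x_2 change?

Δx_2* = 177.6

The MRS is (1/2)·x_2/x_1. Set MRS = p_1/p_2.
Rearranging, p_2·x_2 = 2·p_1·x_1. Substituting into the budget gives p_1·x_1·(1 + 2) = m.
Demand: x_1*(p_1,p_2,m) = 1/3·m/p_1 and x_2* = 2/3·m/p_2.
At p_1=12.5, p_2=5, m=296: x_2* = 2/3·296/5 = 39.4667.
At m' = 1628: x_2* = 217.0667. Change: 217.0667 − 39.4667 = 177.6.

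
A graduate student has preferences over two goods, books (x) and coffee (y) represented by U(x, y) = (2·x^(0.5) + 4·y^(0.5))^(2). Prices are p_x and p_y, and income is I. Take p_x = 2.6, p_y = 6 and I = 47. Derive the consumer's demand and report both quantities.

x* = 6.6135, y* = 4.9675

MU_x ∝ 2·x^(-0.5), MU_y ∝ 4·y^(-0.5), so MRS = (1/2)·(y/x)^(0.5) = p_x/p_y.
Solve for the ratio: y/x = [2·p_x/p_y]^(2).
Substitute y = (y/x)·x into the budget: x* = I/(p_x + p_y·(y/x)).
Numerically y/x = 0.751111, so x* = 47/(2.6 + 6·0.751111) = 6.6135 and y* = 0.751111·6.6135 = 4.9675.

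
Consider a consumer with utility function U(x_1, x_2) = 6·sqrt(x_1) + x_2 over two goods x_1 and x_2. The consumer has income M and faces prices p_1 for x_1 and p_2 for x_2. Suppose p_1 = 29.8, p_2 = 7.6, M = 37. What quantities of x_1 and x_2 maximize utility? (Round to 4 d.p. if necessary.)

x_1* = 0.5854, x_2* = 2.5731

Set MRS = p_1/p_2: 3·x_1^(−1/2) = p_1/p_2.
Thus x_1* = (3·p_2/p_1)² — independent of M — with the rest of income spent on x_2.
Plugging in: x_1* = (3·7.6/29.8)² = 0.5854, x_2* = 2.5731.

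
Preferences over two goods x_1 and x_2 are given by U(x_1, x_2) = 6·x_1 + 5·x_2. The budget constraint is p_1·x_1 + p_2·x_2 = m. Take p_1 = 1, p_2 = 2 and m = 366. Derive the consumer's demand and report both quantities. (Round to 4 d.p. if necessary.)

Linear utility — the consumer picks whichever good has higher MU/price: 6/1 = 6 vs 5/2 = 2.5.
x_1 gives more utility per dollar, so spend all income on x_1: x_1* = m/p_1, x_2* = 0.
Numerically: x_1* = 366, x_2* = 0.

x_1* = 366, x_2* = 0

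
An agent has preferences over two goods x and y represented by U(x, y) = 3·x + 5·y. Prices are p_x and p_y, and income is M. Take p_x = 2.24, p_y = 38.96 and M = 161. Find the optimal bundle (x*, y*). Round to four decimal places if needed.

Linear utility — the consumer picks whichever good has higher MU/price: 3/2.24 = 1.3393 vs 5/38.96 = 0.1283.
x gives more utility per dollar, so spend all income on x: x* = M/p_x, y* = 0.
Numerically: x* = 71.875, y* = 0.

x* = 71.875, y* = 0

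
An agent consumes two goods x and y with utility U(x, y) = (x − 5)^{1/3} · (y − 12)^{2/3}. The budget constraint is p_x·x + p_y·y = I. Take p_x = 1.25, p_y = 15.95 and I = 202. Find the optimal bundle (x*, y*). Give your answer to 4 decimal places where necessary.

Let x' = x−5, y' = y−12. MRS = (1/2)·y'/x' = p_x/p_y.
Substituting into the budget: x* = 5 + 1/3·(I − 5·p_x − 12·p_y)/p_x, and y* = 12 + 2/3·(…)/p_y.
Discretionary income = 202 − 5·1.25 − 12·15.95 = 4.35; x* = 5 + 1/3·4.35/1.25 = 6.16; y* = 12 + 2/3·4.35/15.95 = 12.1818.

x* = 6.16, y* = 12.1818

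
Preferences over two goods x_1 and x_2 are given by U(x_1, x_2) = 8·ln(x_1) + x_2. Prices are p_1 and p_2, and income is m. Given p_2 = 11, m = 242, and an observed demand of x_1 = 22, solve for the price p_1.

p_1 = 4

Set MRS = p_1/p_2: (8/x_1)/1 = p_1/p_2.
So x_1*(p_1,p_2) = 8·p_2/p_1, independent of income; and x_2* = (m − 8·p_2)/p_2.
Set x_1* = 22 in the demand function and solve for p_1: p_1 = 4.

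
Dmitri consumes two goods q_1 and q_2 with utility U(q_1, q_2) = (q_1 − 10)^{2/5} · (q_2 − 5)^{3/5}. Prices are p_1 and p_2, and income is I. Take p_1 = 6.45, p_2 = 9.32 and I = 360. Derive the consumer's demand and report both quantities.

Discretionary income = 360 − 10·6.45 − 5·9.32 = 248.9; q_1* = 10 + 0.4·248.9/6.45 = 25.4357; q_2* = 5 + 0.6·248.9/9.32 = 21.0236.

q_1* = 25.4357, q_2* = 21.0236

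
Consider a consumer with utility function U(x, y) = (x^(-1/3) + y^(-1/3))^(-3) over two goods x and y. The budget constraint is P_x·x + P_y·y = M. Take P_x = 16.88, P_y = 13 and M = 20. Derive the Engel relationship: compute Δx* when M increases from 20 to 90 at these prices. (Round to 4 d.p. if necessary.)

Δx* = 2.1411

From the CES first-order condition, (y/x)^(4/3) = P_x/P_y.
Solve for the ratio: y/x = [P_x/P_y]^(0.75).
With the ratio pinned down, the budget gives x* = M/(P_x + P_y·(y/x)) and y* = (y/x)·x*.
Numerically y/x = 1.216387, so x* = 20/(16.88 + 13·1.216387) = 0.6118.
At M' = 90: x* = 2.7529. Change: 2.7529 − 0.6118 = 2.1411.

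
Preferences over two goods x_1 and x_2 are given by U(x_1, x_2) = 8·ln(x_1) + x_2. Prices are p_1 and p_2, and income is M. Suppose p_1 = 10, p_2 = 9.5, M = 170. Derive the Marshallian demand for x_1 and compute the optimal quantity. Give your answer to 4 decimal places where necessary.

x_1* = 7.6

Set MRS = p_1/p_2: (8/x_1)/1 = p_1/p_2.
So x_1*(p_1,p_2) = 8·p_2/p_1, independent of income; and x_2* = (M − 8·p_2)/p_2.
At the given prices: x_1* = 8·9.5/10 = 7.6.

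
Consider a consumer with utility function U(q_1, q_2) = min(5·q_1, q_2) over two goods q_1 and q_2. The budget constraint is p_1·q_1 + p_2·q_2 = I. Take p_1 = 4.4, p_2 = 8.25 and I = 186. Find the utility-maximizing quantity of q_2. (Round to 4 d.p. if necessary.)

q_2* = 20.3724

Leontief preferences: the optimum is at the kink where q_1/1 = q_2/5, i.e. q_2 = 5·q_1.
Budget: p_1·q_1 + p_2·5·q_1 = I, so (p_1 + 5·p_2)·q_1 = I.
Demand: q_1*(p_1,p_2,I) = I/(p_1 + 5·p_2), q_2* = 5·I/(p_1 + 5·p_2).
Here 4.4 + 5·8.25 = 45.65, giving q_2* = 20.3724.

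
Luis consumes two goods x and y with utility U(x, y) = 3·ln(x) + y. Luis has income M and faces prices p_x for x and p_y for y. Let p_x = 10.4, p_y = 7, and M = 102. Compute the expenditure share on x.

share on x = 0.2059

Set MRS = p_x/p_y: (3/x)/1 = p_x/p_y.
So x*(p_x,p_y) = 3·p_y/p_x, independent of income; and y* = (M − 3·p_y)/p_y.
At the given prices: x* = 3·7/10.4 = 2.0192, and y* = 11.5714.
Expenditure on x: 10.4·2.0192 = 21; share = 0.2059.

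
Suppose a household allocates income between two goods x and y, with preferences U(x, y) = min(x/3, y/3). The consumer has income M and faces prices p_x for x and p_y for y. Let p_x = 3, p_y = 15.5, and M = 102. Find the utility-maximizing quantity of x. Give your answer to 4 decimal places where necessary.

x* = 5.5135

Leontief preferences: the optimum is at the kink where x/3 = y/3, i.e. y = x.
Budget: p_x·x + p_y·x = M, so (3·p_x + 3·p_y)·x = 3·M.
Demand: x*(p_x,p_y,M) = 3·M/(3·p_x + 3·p_y), y* = 3·M/(3·p_x + 3·p_y).
Here 3·3 + 3·15.5 = 55.5, giving x* = 5.5135.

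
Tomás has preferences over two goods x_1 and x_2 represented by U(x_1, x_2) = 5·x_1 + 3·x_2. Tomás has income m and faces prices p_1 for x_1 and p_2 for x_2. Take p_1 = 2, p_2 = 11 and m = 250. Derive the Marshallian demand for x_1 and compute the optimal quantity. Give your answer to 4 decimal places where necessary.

Perfect substitutes: compare marginal utility per dollar. 5/p_1 vs 3/p_2 → 2.5 vs 0.2727.
x_1 gives more utility per dollar, so spend all income on x_1: x_1* = m/p_1, x_2* = 0.
Numerically: x_1* = 125, x_2* = 0.

x_1* = 125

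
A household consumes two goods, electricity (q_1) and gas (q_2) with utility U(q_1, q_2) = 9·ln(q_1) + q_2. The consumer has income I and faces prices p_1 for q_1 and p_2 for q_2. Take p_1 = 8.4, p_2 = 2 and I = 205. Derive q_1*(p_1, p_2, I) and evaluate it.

Set MRS = p_1/p_2: (9/q_1)/1 = p_1/p_2.
So q_1*(p_1,p_2) = 9·p_2/p_1, independent of income; and q_2* = (I − 9·p_2)/p_2.
At the given prices: q_1* = 9·2/8.4 = 2.1429.

q_1* = 2.1429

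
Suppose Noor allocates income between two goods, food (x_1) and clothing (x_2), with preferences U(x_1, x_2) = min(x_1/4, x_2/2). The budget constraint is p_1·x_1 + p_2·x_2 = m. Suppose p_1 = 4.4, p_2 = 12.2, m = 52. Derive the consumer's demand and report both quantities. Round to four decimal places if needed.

Leontief preferences: the optimum is at the kink where x_1/4 = x_2/2, i.e. x_2 = (1/2)·x_1.
Budget: p_1·x_1 + p_2·(1/2)·x_1 = m, so (4·p_1 + 2·p_2)·x_1 = 4·m.
Demand: x_1*(p_1,p_2,m) = 4·m/(4·p_1 + 2·p_2), x_2* = 2·m/(4·p_1 + 2·p_2).
Here 4·4.4 + 2·12.2 = 42, giving x_1* = 4.9524 and x_2* = 2.4762.

x_1* = 4.9524, x_2* = 2.4762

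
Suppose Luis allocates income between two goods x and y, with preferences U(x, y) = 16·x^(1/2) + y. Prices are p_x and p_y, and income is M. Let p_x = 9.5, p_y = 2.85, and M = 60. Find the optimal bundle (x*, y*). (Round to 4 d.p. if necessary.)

Utility is quasi-linear in y; the FOC for x is 8/√x = p_x/p_y.
Solve: √x = 8·p_y/p_x, so x*(p_x,p_y) = (8·p_y/p_x)², and y* = (M − p_x·x*)/p_y.
Plugging in: x* = (8·2.85/9.5)² = 5.76, y* = 1.8526.

x* = 5.76, y* = 1.8526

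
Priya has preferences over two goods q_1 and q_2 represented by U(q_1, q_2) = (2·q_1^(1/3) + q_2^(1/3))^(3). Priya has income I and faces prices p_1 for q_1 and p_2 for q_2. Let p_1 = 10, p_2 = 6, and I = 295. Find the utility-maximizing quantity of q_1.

q_1* = 20.2549

MRS = MU_q_1/MU_q_2 = 2·(q_2/q_1)^(2/3). Set equal to p_1/p_2.
Solve for the ratio: q_2/q_1 = [(1/2)·p_1/p_2]^(1.5).
With the ratio pinned down, the budget gives q_1* = I/(p_1 + p_2·(q_2/q_1)) and q_2* = (q_2/q_1)·q_1*.
Numerically q_2/q_1 = 0.760726, so q_1* = 295/(10 + 6·0.760726) = 20.2549.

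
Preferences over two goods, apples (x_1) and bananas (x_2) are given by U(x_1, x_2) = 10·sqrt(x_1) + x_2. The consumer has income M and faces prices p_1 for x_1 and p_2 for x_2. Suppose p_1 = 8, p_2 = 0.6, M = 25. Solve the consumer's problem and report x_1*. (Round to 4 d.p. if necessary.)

Set MRS = p_1/p_2: 5·x_1^(−1/2) = p_1/p_2.
Thus x_1* = (5·p_2/p_1)² — independent of M — with the rest of income spent on x_2.
Plugging in: x_1* = (5·0.6/8)² = 0.1406.

x_1* = 0.1406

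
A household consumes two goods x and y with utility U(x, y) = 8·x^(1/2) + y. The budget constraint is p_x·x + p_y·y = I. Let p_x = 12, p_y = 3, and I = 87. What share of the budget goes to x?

Set MRS = p_x/p_y: 4·x^(−1/2) = p_x/p_y.
Solve: √x = 4·p_y/p_x, so x*(p_x,p_y) = (4·p_y/p_x)², and y* = (I − p_x·x*)/p_y.
Plugging in: x* = (4·3/12)² = 1, y* = 25.
Expenditure on x: 12·1 = 12; share = 0.1379.

share on x = 0.1379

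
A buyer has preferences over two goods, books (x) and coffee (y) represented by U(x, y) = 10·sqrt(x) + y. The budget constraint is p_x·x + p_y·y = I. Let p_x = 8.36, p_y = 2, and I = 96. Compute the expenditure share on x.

share on x = 0.1246

Thus x* = (5·p_y/p_x)² — independent of I — with the rest of income spent on y.
Plugging in: x* = (5·2/8.36)² = 1.4308, y* = 42.0191.
Expenditure on x: 8.36·1.4308 = 11.9617; share = 0.1246.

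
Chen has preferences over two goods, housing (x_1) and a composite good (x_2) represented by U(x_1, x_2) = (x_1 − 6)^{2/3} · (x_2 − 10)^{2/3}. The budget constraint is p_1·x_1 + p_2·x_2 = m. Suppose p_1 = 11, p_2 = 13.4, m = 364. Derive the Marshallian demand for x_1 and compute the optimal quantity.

This is Cobb-Douglas in (x_1−6, x_2−10): tangency gives 2/3·p_2·(x_2−10) = 2/3·p_1·(x_1−6).
Substituting into the budget: x_1* = 6 + 0.5·(m − 6·p_1 − 10·p_2)/p_1, and x_2* = 10 + 0.5·(…)/p_2.
Discretionary income = 364 − 6·11 − 10·13.4 = 164; x_1* = 6 + 0.5·164/11 = 13.4545.

x_1* = 13.4545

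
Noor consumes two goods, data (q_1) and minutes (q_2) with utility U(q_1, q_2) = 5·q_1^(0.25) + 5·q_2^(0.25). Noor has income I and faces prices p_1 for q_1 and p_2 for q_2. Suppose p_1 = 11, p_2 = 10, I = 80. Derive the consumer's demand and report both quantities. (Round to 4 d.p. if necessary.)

q_1* = 3.5786, q_2* = 4.0635

MU_q_1 ∝ 5·q_1^(-0.75), MU_q_2 ∝ 5·q_2^(-0.75), so MRS = (q_2/q_1)^(0.75) = p_1/p_2.
Hence q_2/q_1 = (p_1/p_2)^(1/(0.75)), i.e. raised to the 4/3 power.
With the ratio pinned down, the budget gives q_1* = I/(p_1 + p_2·(q_2/q_1)) and q_2* = (q_2/q_1)·q_1*.
Numerically q_2/q_1 = 1.135508, so q_1* = 80/(11 + 10·1.135508) = 3.5786 and q_2* = 1.135508·3.5786 = 4.0635.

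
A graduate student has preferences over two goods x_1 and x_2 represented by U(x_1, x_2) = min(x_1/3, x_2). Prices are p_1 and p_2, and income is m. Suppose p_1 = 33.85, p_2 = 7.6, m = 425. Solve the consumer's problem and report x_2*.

x_2* = 3.8937

With perfect complements, no substitution: consume in ratio x_1:x_2 = 3:1.
Budget: p_1·x_1 + p_2·(1/3)·x_1 = m, so (3·p_1 + p_2)·x_1 = 3·m.
Demand: x_1*(p_1,p_2,m) = 3·m/(3·p_1 + p_2), x_2* = m/(3·p_1 + p_2).
Here 3·33.85 + 7.6 = 109.15, giving x_2* = 3.8937.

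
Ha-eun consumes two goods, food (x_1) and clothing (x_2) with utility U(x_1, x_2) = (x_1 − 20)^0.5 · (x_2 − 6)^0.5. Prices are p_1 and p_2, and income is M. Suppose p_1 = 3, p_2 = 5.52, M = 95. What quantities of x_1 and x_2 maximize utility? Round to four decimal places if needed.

MRS = (x_2−6)/(x_1−20). Tangency with p_1/p_2 gives x_2−6 = (p_1/p_2)·(x_1−20).
After buying the subsistence bundle (20, 6), a share 0.5 of the remaining income goes to x_1: x_1* = 20 + 0.5·(M − 20p_1 − 6p_2)/p_1.
Discretionary income = 95 − 20·3 − 6·5.52 = 1.88; x_1* = 20 + 0.5·1.88/3 = 20.3133; x_2* = 6 + 0.5·1.88/5.52 = 6.1703.

x_1* = 20.3133, x_2* = 6.1703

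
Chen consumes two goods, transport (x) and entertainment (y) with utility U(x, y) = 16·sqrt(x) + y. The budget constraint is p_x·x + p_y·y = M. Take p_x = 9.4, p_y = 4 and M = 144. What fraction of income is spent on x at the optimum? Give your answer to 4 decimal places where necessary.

share on x = 0.7565

Thus x* = (8·p_y/p_x)² — independent of M — with the rest of income spent on y.
Plugging in: x* = (8·4/9.4)² = 11.589, y* = 8.766.
Expenditure on x: 9.4·11.589 = 108.9362; share = 0.7565.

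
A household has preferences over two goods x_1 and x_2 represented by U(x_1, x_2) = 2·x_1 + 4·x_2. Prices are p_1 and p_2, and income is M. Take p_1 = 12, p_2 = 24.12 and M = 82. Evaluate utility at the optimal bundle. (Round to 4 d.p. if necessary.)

V = 13.6667

Perfect substitutes: compare marginal utility per dollar. 2/p_1 vs 4/p_2 → 0.1667 vs 0.1658.
x_1 gives more utility per dollar, so spend all income on x_1: x_1* = M/p_1, x_2* = 0.
Numerically: x_1* = 6.8333, x_2* = 0.
Utility at the optimum: U(6.8333, 0) = 13.6667.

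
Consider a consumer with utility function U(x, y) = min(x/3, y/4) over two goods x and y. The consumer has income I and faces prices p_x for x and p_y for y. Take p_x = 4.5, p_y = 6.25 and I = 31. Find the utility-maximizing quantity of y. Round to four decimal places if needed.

y* = 3.2208

Leontief preferences: the optimum is at the kink where x/3 = y/4, i.e. y = (4/3)·x.
Budget: p_x·x + p_y·(4/3)·x = I, so (3·p_x + 4·p_y)·x = 3·I.
Demand: x*(p_x,p_y,I) = 3·I/(3·p_x + 4·p_y), y* = 4·I/(3·p_x + 4·p_y).
Here 3·4.5 + 4·6.25 = 38.5, giving y* = 3.2208.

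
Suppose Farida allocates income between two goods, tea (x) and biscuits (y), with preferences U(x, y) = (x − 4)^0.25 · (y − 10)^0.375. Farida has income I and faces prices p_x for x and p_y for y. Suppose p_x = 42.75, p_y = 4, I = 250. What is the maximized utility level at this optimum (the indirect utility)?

V = 1.5074

MRS = (2/3)·(y−10)/(x−4). Tangency with p_x/p_y gives y−10 = (3/2)·(p_x/p_y)·(x−4).
After buying the subsistence bundle (4, 10), a share 0.4 of the remaining income goes to x: x* = 4 + 0.4·(I − 4p_x − 10p_y)/p_x.
Discretionary income = 250 − 4·42.75 − 10·4 = 39; x* = 4 + 0.4·39/42.75 = 4.3649; y* = 10 + 0.6·39/4 = 15.85.
Utility at the optimum: U(4.3649, 15.85) = 1.5074.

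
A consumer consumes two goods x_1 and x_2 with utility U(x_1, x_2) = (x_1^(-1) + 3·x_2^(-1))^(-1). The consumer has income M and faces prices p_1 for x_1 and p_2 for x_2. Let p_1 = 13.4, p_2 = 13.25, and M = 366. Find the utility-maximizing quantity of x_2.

MU_x_1 ∝ x_1^(-2), MU_x_2 ∝ 3·x_2^(-2), so MRS = (1/3)·(x_2/x_1)^(2) = p_1/p_2.
Solve for the ratio: x_2/x_1 = [3·p_1/p_2]^(0.5).
Substitute x_2 = (x_2/x_1)·x_1 into the budget: x_1* = M/(p_1 + p_2·(x_2/x_1)).
Numerically x_2/x_1 = 1.741827, so x_1* = 366/(13.4 + 13.25·1.741827) = 10.0331 and x_2* = 1.741827·10.0331 = 17.4759.

x_2* = 17.4759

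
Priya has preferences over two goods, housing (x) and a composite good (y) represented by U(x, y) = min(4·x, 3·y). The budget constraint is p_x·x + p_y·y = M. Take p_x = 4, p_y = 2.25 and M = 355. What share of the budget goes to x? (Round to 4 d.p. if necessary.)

With perfect complements, no substitution: consume in ratio x:y = 3:4.
Budget: p_x·x + p_y·(4/3)·x = M, so (3·p_x + 4·p_y)·x = 3·M.
Demand: x*(p_x,p_y,M) = 3·M/(3·p_x + 4·p_y), y* = 4·M/(3·p_x + 4·p_y).
Here 3·4 + 4·2.25 = 21, giving x* = 50.7143 and y* = 67.619.
Expenditure on x: 4·50.7143 = 202.8571; share = 0.5714.

share on x = 0.5714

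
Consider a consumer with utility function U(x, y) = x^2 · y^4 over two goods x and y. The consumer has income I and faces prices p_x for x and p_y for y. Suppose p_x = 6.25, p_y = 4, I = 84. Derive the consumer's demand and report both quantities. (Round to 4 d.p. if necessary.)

Tangency: MRS = (1/2)·y/x = p_x/p_y.
So 2·p_y·y = 4·p_x·x; combined with the budget, a share 1/3 of income goes to x.
Demand: x*(p_x,p_y,I) = 1/3·I/p_x and y* = 2/3·I/p_y.
At p_x=6.25, p_y=4, I=84: x* = 1/3·84/6.25 = 4.48, y* = 14.

x* = 4.48, y* = 14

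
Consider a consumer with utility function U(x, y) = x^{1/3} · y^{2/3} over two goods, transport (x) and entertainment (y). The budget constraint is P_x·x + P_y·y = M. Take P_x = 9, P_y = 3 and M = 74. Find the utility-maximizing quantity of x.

x* = 2.7407

The MRS is (1/2)·y/x. Set MRS = P_x/P_y.
Rearranging, P_y·y = 2·P_x·x. Substituting into the budget gives P_x·x·(1 + 2) = M.
Demand: x*(P_x,P_y,M) = 1/3·M/P_x and y* = 2/3·M/P_y.
At P_x=9, P_y=3, M=74: x* = 1/3·74/9 = 2.7407.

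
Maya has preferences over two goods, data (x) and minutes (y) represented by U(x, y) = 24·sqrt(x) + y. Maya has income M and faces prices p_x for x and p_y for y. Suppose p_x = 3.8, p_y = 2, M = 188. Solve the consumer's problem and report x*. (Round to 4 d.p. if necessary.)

x* = 39.8892

Utility is quasi-linear in y; the FOC for x is 12/√x = p_x/p_y.
Solve: √x = 12·p_y/p_x, so x*(p_x,p_y) = (12·p_y/p_x)², and y* = (M − p_x·x*)/p_y.
Plugging in: x* = (12·2/3.8)² = 39.8892.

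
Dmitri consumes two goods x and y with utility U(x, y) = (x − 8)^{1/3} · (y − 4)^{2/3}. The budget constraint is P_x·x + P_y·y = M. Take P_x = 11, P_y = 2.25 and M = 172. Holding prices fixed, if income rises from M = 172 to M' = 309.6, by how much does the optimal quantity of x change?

Δx* = 4.1697

Let x' = x−8, y' = y−4. MRS = (1/2)·y'/x' = P_x/P_y.
After buying the subsistence bundle (8, 4), a share 1/3 of the remaining income goes to x: x* = 8 + 1/3·(M − 8P_x − 4P_y)/P_x.
Discretionary income = 172 − 8·11 − 4·2.25 = 75; x* = 8 + 1/3·75/11 = 10.2727.
At M' = 309.6: x* = 14.4424. Change: 14.4424 − 10.2727 = 4.1697.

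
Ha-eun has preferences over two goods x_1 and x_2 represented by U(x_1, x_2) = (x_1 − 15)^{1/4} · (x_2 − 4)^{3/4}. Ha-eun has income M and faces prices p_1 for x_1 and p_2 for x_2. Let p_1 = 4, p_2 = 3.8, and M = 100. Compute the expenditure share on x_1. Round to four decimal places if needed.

share on x_1 = 0.662

Let x_1' = x_1−15, x_2' = x_2−4. MRS = (1/3)·x_2'/x_1' = p_1/p_2.
After buying the subsistence bundle (15, 4), a share 0.25 of the remaining income goes to x_1: x_1* = 15 + 0.25·(M − 15p_1 − 4p_2)/p_1.
Discretionary income = 100 − 15·4 − 4·3.8 = 24.8; x_1* = 15 + 0.25·24.8/4 = 16.55; x_2* = 4 + 0.75·24.8/3.8 = 8.8947.
Expenditure on x_1: 4·16.55 = 66.2; share = 0.662.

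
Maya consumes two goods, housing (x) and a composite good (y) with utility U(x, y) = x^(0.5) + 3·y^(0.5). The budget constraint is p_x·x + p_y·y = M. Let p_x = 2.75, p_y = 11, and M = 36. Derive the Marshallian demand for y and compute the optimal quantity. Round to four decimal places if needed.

From the CES first-order condition, (1/3)·(y/x)^(0.5) = p_x/p_y.
Solve for the ratio: y/x = [3·p_x/p_y]^(2).
With the ratio pinned down, the budget gives x* = M/(p_x + p_y·(y/x)) and y* = (y/x)·x*.
Numerically y/x = 0.5625, so x* = 36/(2.75 + 11·0.5625) = 4.028 and y* = 0.5625·4.028 = 2.2657.

y* = 2.2657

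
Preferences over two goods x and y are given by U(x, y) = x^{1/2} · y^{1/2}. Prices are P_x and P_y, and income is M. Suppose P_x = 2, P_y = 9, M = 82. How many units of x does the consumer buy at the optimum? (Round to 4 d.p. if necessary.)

The MRS is y/x. Set MRS = P_x/P_y.
So 0.5·P_y·y = 0.5·P_x·x; combined with the budget, a share 0.5 of income goes to x.
Demand: x*(P_x,P_y,M) = 0.5·M/P_x and y* = 0.5·M/P_y.
At P_x=2, P_y=9, M=82: x* = 0.5·82/2 = 20.5.

x* = 20.5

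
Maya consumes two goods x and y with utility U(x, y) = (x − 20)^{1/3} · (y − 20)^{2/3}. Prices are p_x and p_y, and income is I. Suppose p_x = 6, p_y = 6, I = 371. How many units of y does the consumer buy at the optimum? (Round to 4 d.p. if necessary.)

Let x' = x−20, y' = y−20. MRS = (1/2)·y'/x' = p_x/p_y.
After buying the subsistence bundle (20, 20), a share 1/3 of the remaining income goes to x: x* = 20 + 1/3·(I − 20p_x − 20p_y)/p_x.
Discretionary income = 371 − 20·6 − 20·6 = 131; y* = 20 + 2/3·131/6 = 34.5556.

y* = 34.5556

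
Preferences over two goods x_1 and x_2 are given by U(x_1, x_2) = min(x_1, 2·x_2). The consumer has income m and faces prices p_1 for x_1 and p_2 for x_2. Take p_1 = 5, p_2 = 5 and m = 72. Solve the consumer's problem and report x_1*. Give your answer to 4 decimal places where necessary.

x_1* = 9.6

Leontief preferences: the optimum is at the kink where x_1/2 = x_2/1, i.e. x_2 = (1/2)·x_1.
Budget: p_1·x_1 + p_2·(1/2)·x_1 = m, so (2·p_1 + p_2)·x_1 = 2·m.
Demand: x_1*(p_1,p_2,m) = 2·m/(2·p_1 + p_2), x_2* = m/(2·p_1 + p_2).
Here 2·5 + 5 = 15, giving x_1* = 9.6.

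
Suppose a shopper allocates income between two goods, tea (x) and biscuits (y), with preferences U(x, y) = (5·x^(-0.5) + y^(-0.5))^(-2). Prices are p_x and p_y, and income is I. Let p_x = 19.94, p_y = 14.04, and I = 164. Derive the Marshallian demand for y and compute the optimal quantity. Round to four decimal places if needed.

Substitute y = (y/x)·x into the budget: x* = I/(p_x + p_y·(y/x)).
Numerically y/x = 0.432108, so x* = 164/(19.94 + 14.04·0.432108) = 6.306 and y* = 0.432108·6.306 = 2.7249.

y* = 2.7249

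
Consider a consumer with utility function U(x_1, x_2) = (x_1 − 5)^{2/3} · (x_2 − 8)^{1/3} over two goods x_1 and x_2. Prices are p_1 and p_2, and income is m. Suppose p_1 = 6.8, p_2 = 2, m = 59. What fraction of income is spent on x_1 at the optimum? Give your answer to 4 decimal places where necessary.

share on x_1 = 0.678

Discretionary income = 59 − 5·6.8 − 8·2 = 9; x_1* = 5 + 2/3·9/6.8 = 5.8824; x_2* = 8 + 1/3·9/2 = 9.5.
Expenditure on x_1: 6.8·5.8824 = 40; share = 0.678.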